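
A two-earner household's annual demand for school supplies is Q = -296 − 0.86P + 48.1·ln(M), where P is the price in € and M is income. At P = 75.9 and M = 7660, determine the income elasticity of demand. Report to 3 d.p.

0.698

At P = 75.9, M = 7660: Q = 68.921.
Holding P constant, ∂Q/∂M = 48.1/M = 0.00627937.
η_M = (∂Q/∂M)·(M/Q) = 0.00627937 × (7660/68.921) = 0.698.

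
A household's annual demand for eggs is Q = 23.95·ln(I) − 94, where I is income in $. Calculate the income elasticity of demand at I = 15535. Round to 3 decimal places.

At I = 15535: Q = 137.138.
dQ/dI = 23.95/I = 0.00154168 at this income.
η = (dQ/dI)·(I/Q) = 0.00154168 × (15535/137.138) = 0.175.

0.175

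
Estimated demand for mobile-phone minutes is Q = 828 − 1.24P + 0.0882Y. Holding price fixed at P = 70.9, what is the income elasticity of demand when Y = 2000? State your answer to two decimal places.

At P = 70.9, Y = 2000: Q = 916.484.
Holding P constant, ∂Q/∂Y = 0.0882.
η_Y = (∂Q/∂Y)·(Y/Q) = 0.0882 × (2000/916.484) = 0.19.

0.19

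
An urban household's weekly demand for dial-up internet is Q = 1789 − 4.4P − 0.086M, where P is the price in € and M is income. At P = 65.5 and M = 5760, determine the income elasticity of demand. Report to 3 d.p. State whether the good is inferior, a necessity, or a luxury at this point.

At P = 65.5, M = 5760: Q = 1005.440.
Holding P constant, ∂Q/∂M = −0.086.
η_M = (∂Q/∂M)·(M/Q) = -0.086 × (5760/1005.440) = -0.493.
Since η < 0, this is an inferior good.

-0.493 (inferior good)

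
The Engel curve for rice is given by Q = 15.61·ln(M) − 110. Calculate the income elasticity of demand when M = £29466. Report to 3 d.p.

0.308

At M = 29466: Q = 50.642.
dQ/dM = 15.61/M = 0.000529763 at this income.
η = (dQ/dM)·(M/Q) = 0.000529763 × (29466/50.642) = 0.308.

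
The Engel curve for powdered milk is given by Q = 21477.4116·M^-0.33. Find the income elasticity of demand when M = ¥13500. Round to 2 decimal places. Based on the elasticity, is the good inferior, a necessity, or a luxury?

For Q = A·M^β the income elasticity is constant and equal to β.
Here β = -0.33, so η = -0.33.
Since η < 0, the good is an inferior good.

-0.33 (inferior good)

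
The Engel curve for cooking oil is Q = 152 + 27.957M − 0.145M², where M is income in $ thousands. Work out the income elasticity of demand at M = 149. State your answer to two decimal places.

-2.07

At M = 149: Q = 1098.4480.
dQ/dM = 27.957 − 0.29M = -15.25300.
η = (dQ/dM)·(M/Q) = -15.25300 × (149/1098.4480) = -2.07.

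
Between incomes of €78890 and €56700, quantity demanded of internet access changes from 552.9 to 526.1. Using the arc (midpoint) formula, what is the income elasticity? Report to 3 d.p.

ΔQ = 526.1 − 552.9 = -26.8; midpoint Q̄ = (552.9 + 526.1)/2 = 539.5.
ΔI = 56700 − 78890 = -22190; midpoint Ī = (78890 + 56700)/2 = 67795.
η = (ΔQ/Q̄) ÷ (ΔI/Ī) = (-26.8/539.5) ÷ (-22190/67795) = 0.152.

0.152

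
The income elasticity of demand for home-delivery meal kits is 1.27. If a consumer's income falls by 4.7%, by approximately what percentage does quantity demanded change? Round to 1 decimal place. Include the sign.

%ΔQ ≈ η × %ΔI = 1.27 × (-4.7%) = -6.0%.

-6.0%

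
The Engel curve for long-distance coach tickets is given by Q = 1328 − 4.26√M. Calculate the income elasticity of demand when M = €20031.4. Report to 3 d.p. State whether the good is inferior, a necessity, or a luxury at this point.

-0.416 (inferior good)

At M = 20031.4: Q = 725.072.
dQ/dM = -4.26/(2√M) = -0.0150496 at this income.
η = (dQ/dM)·(M/Q) = -0.0150496 × (20031.4/725.072) = -0.416.
Since η < 0, the good is an inferior good.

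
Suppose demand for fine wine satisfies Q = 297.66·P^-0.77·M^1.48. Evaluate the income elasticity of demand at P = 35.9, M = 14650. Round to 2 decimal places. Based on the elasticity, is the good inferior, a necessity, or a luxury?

1.48 (luxury)

For a multiplicative demand Q = A·P^α·M^β, the income elasticity is β everywhere.
Here β = 1.48, so η = 1.48.
Since η > 1, this is a luxury.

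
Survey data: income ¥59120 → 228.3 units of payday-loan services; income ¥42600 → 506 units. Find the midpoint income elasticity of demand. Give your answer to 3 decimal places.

ΔQ = 506 − 228.3 = 277.7; midpoint Q̄ = (228.3 + 506)/2 = 367.15.
ΔI = 42600 − 59120 = -16520; midpoint Ī = (59120 + 42600)/2 = 50860.
η = (ΔQ/Q̄) ÷ (ΔI/Ī) = (277.7/367.15) ÷ (-16520/50860) = -2.329.

-2.329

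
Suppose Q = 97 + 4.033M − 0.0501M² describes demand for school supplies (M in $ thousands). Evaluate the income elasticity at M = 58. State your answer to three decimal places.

-0.635

At M = 58: Q = 162.3776.
dQ/dM = 4.033 − 0.1002M = -1.77860.
η = (dQ/dM)·(M/Q) = -1.77860 × (58/162.3776) = -0.635.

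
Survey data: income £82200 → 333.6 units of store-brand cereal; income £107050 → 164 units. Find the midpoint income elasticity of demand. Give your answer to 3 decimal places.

ΔQ = 164 − 333.6 = -169.6; midpoint Q̄ = (333.6 + 164)/2 = 248.8.
ΔI = 107050 − 82200 = 24850; midpoint Ī = (82200 + 107050)/2 = 94625.
η = (ΔQ/Q̄) ÷ (ΔI/Ī) = (-169.6/248.8) ÷ (24850/94625) = -2.596.

-2.596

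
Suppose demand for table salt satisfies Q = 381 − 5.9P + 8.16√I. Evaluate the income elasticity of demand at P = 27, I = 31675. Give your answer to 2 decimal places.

0.43

At P = 27, I = 31675: Q = 1673.974.
Holding P constant, ∂Q/∂I = 8.16/(2√I) = 0.0229246.
η_I = (∂Q/∂I)·(I/Q) = 0.0229246 × (31675/1673.974) = 0.43.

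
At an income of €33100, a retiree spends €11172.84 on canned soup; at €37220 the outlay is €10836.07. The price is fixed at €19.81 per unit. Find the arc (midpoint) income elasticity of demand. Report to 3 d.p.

With a constant price, Q₁ = 11172.84/19.81 = 564.000 and Q₂ = 10836.07/19.81 = 547.000 (equivalently, work directly with expenditure since P cancels).
Midpoint %ΔQ = (10836.07 − 11172.84)/11004.46 = -0.03060; midpoint %ΔI = (37220 − 33100)/35160 = 0.11718.
η = -0.03060 / 0.11718 = -0.261.

-0.261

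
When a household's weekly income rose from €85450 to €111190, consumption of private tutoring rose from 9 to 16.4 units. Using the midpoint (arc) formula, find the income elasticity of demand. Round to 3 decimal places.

ΔQ = 16.4 − 9 = 7.4; midpoint Q̄ = (9 + 16.4)/2 = 12.7.
ΔI = 111190 − 85450 = 25740; midpoint Ī = (85450 + 111190)/2 = 98320.
η = (ΔQ/Q̄) ÷ (ΔI/Ī) = (7.4/12.7) ÷ (25740/98320) = 2.226.

2.226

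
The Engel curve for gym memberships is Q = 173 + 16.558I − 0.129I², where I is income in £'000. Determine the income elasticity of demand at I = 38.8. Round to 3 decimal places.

0.409

At I = 38.8: Q = 621.2486.
dQ/dI = 16.558 − 0.258I = 6.54760.
η = (dQ/dI)·(I/Q) = 6.54760 × (38.8/621.2486) = 0.409.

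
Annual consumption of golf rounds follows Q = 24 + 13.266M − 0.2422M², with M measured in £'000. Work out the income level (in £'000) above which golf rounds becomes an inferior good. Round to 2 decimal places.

27.39

dQ/dM = 13.266 − 0.4844M.
The good is inferior where dQ/dM < 0. Setting dQ/dM = 0 gives M = 13.266 / 0.4844 = 27.39.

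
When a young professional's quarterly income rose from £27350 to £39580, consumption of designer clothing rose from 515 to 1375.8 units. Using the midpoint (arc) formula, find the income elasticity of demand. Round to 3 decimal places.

ΔQ = 1375.8 − 515 = 860.8; midpoint Q̄ = (515 + 1375.8)/2 = 945.4.
ΔI = 39580 − 27350 = 12230; midpoint Ī = (27350 + 39580)/2 = 33465.
η = (ΔQ/Q̄) ÷ (ΔI/Ī) = (860.8/945.4) ÷ (12230/33465) = 2.491.

2.491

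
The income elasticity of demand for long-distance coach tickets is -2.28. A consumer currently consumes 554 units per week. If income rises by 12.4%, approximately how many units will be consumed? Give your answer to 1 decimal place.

397.4

%ΔQ ≈ η × %ΔI = -2.28 × 12.4% = -28.272%.
New Q ≈ 554 × (1 − 0.28272) = 397.4.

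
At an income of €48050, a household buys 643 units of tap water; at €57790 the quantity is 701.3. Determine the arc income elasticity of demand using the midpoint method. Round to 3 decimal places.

ΔQ = 701.3 − 643 = 58.3; midpoint Q̄ = (643 + 701.3)/2 = 672.15.
ΔI = 57790 − 48050 = 9740; midpoint Ī = (48050 + 57790)/2 = 52920.
η = (ΔQ/Q̄) ÷ (ΔI/Ī) = (58.3/672.15) ÷ (9740/52920) = 0.471.

0.471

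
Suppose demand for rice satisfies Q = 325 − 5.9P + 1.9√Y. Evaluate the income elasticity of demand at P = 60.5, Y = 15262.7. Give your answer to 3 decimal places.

At P = 60.5, Y = 15262.7: Q = 202.780.
Holding P constant, ∂Q/∂Y = 1.9/(2√Y) = 0.00768967.
η_Y = (∂Q/∂Y)·(Y/Q) = 0.00768967 × (15262.7/202.780) = 0.579.

0.579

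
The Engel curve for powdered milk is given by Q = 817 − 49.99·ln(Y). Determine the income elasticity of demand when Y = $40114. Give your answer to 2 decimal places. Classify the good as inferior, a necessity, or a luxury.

-0.17 (inferior good)

At Y = 40114: Q = 287.132.
dQ/dY = -49.99/Y = -0.0012462 at this income.
η = (dQ/dY)·(Y/Q) = -0.0012462 × (40114/287.132) = -0.17.
Since η < 0, the good is an inferior good.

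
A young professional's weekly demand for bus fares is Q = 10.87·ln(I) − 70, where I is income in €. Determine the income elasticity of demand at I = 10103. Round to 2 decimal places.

0.36

At I = 10103: Q = 30.228.
dQ/dI = 10.87/I = 0.00107592 at this income.
η = (dQ/dI)·(I/Q) = 0.00107592 × (10103/30.228) = 0.36.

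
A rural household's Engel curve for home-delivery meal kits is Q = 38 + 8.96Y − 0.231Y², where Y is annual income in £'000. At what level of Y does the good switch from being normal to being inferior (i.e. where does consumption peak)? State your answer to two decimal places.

19.39

dQ/dY = 8.96 − 0.462Y.
The good is inferior where dQ/dY < 0. Setting dQ/dY = 0 gives Y = 8.96 / 0.462 = 19.39.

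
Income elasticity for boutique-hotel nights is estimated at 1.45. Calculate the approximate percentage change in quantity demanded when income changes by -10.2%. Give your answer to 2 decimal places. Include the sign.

%ΔQ ≈ η × %ΔI = 1.45 × (-10.2%) = -14.79%.

-14.79%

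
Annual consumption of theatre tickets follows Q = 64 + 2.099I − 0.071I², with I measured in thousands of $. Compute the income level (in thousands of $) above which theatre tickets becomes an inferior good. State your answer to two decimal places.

14.78

dQ/dI = 2.099 − 0.142I.
The good is inferior where dQ/dI < 0. Setting dQ/dI = 0 gives I = 2.099 / 0.142 = 14.78.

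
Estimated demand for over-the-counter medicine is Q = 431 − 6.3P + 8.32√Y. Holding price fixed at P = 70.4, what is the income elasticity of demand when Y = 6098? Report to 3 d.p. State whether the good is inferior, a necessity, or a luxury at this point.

At P = 70.4, Y = 6098: Q = 637.186.
Holding P constant, ∂Q/∂Y = 8.32/(2√Y) = 0.0532721.
η_Y = (∂Q/∂Y)·(Y/Q) = 0.0532721 × (6098/637.186) = 0.510.
Since 0 < η < 1, this is a necessity.

0.510 (necessity)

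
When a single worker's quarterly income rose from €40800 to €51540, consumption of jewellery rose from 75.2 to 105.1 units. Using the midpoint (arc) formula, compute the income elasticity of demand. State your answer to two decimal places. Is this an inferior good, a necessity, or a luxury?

1.43 (luxury)

ΔQ = 105.1 − 75.2 = 29.9; midpoint Q̄ = (75.2 + 105.1)/2 = 90.15.
ΔI = 51540 − 40800 = 10740; midpoint Ī = (40800 + 51540)/2 = 46170.
η = (ΔQ/Q̄) ÷ (ΔI/Ī) = (29.9/90.15) ÷ (10740/46170) = 1.43.
η > 1 ⇒ luxury.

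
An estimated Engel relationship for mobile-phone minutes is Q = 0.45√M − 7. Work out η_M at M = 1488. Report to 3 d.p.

0.838

At M = 1488: Q = 10.359.
dQ/dM = 0.45/(2√M) = 0.00583285 at this income.
η = (dQ/dM)·(M/Q) = 0.00583285 × (1488/10.359) = 0.838.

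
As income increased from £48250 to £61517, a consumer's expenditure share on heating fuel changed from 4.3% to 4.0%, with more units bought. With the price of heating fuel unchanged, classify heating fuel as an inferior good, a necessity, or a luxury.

Quantity rises but the budget share falls as income rises, so 0 < η < 1.

necessity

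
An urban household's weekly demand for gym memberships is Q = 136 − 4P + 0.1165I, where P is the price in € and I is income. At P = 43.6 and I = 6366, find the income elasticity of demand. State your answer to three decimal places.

1.055

At P = 43.6, I = 6366: Q = 703.239.
Holding P constant, ∂Q/∂I = 0.1165.
η_I = (∂Q/∂I)·(I/Q) = 0.1165 × (6366/703.239) = 1.055.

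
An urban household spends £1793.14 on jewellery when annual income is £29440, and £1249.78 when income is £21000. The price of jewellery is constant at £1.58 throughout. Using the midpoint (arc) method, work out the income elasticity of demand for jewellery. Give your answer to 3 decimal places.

With a constant price, Q₁ = 1793.14/1.58 = 1134.899 and Q₂ = 1249.78/1.58 = 791.000 (equivalently, work directly with expenditure since P cancels).
Midpoint %ΔQ = (1249.78 − 1793.14)/1521.46 = -0.35713; midpoint %ΔI = (21000 − 29440)/25220 = -0.33466.
η = -0.35713 / -0.33466 = 1.067.

1.067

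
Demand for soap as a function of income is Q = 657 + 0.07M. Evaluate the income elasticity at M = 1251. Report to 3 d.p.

0.118

At M = 1251: Q = 744.570.
dQ/dM = 0.07.
η = (dQ/dM)·(M/Q) = 0.07 × (1251/744.570) = 0.118.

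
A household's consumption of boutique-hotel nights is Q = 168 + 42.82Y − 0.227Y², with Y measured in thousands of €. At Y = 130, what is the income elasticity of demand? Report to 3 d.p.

At Y = 130: Q = 1898.3000.
dQ/dY = 42.82 − 0.454Y = -16.20000.
η = (dQ/dY)·(Y/Q) = -16.20000 × (130/1898.3000) = -1.109.

-1.109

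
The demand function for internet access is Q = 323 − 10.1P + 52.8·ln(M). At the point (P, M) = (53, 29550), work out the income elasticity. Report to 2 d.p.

At P = 53, M = 29550: Q = 331.215.
Holding P constant, ∂Q/∂M = 52.8/M = 0.0017868.
η_M = (∂Q/∂M)·(M/Q) = 0.0017868 × (29550/331.215) = 0.16.

0.16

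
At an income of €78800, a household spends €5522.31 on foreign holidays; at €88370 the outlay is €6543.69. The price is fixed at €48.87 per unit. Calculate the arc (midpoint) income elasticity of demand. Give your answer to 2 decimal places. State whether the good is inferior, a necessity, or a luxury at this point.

With a constant price, Q₁ = 5522.31/48.87 = 113.000 and Q₂ = 6543.69/48.87 = 133.900 (equivalently, work directly with expenditure since P cancels).
Midpoint %ΔQ = (6543.69 − 5522.31)/6033.00 = 0.16930; midpoint %ΔI = (88370 − 78800)/83585 = 0.11449.
η = 0.16930 / 0.11449 = 1.48.
η > 1 ⇒ luxury.

1.48 (luxury)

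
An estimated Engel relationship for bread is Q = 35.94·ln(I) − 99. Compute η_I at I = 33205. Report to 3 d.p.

0.131

At I = 33205: Q = 275.152.
dQ/dI = 35.94/I = 0.00108237 at this income.
η = (dQ/dI)·(I/Q) = 0.00108237 × (33205/275.152) = 0.131.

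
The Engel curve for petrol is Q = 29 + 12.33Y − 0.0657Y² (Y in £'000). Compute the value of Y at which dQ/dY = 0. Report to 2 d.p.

dQ/dY = 12.33 − 0.1314Y.
The good is inferior where dQ/dY < 0. Setting dQ/dY = 0 gives Y = 12.33 / 0.1314 = 93.84.

93.84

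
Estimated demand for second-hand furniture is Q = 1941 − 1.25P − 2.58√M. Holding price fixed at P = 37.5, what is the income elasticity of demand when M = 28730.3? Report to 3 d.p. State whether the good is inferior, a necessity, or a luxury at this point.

At P = 37.5, M = 28730.3: Q = 1456.815.
Holding P constant, ∂Q/∂M = -2.58/(2√M) = -0.00761061.
η_M = (∂Q/∂M)·(M/Q) = -0.00761061 × (28730.3/1456.815) = -0.150.
Since η < 0, this is an inferior good.

-0.150 (inferior good)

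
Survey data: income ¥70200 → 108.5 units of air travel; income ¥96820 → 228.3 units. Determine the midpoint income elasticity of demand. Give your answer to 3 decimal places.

ΔQ = 228.3 − 108.5 = 119.8; midpoint Q̄ = (108.5 + 228.3)/2 = 168.4.
ΔI = 96820 − 70200 = 26620; midpoint Ī = (70200 + 96820)/2 = 83510.
η = (ΔQ/Q̄) ÷ (ΔI/Ī) = (119.8/168.4) ÷ (26620/83510) = 2.232.

2.232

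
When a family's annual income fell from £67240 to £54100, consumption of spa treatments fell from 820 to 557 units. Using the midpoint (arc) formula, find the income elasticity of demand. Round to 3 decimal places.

ΔQ = 557 − 820 = -263; midpoint Q̄ = (820 + 557)/2 = 688.5.
ΔI = 54100 − 67240 = -13140; midpoint Ī = (67240 + 54100)/2 = 60670.
η = (ΔQ/Q̄) ÷ (ΔI/Ī) = (-263/688.5) ÷ (-13140/60670) = 1.764.

1.764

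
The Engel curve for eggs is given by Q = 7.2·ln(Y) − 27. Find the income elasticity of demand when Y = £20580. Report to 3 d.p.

0.162

At Y = 20580: Q = 44.511.
dQ/dY = 7.2/Y = 0.000349854 at this income.
η = (dQ/dY)·(Y/Q) = 0.000349854 × (20580/44.511) = 0.162.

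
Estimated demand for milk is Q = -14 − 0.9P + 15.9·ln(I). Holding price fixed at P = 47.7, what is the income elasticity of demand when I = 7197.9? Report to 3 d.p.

0.189

At P = 47.7, I = 7197.9: Q = 84.287.
Holding P constant, ∂Q/∂I = 15.9/I = 0.00220898.
η_I = (∂Q/∂I)·(I/Q) = 0.00220898 × (7197.9/84.287) = 0.189.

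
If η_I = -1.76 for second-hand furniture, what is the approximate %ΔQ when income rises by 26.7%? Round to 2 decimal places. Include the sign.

%ΔQ ≈ η × %ΔI = -1.76 × 26.7% = -46.99%.

-46.99%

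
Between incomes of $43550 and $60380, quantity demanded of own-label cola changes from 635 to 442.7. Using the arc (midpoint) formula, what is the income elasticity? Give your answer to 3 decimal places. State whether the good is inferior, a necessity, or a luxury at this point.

ΔQ = 442.7 − 635 = -192.3; midpoint Q̄ = (635 + 442.7)/2 = 538.85.
ΔI = 60380 − 43550 = 16830; midpoint Ī = (43550 + 60380)/2 = 51965.
η = (ΔQ/Q̄) ÷ (ΔI/Ī) = (-192.3/538.85) ÷ (16830/51965) = -1.102.
η < 0 ⇒ inferior good.

-1.102 (inferior good)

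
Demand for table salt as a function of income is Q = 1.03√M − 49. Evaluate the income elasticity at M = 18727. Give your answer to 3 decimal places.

At M = 18727: Q = 91.952.
dQ/dM = 1.03/(2√M) = 0.00376334 at this income.
η = (dQ/dM)·(M/Q) = 0.00376334 × (18727/91.952) = 0.766.

0.766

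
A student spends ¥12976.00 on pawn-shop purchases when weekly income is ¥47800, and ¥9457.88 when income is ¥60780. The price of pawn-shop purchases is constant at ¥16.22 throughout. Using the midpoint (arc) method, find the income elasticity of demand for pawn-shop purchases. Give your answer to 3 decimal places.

-1.312

With a constant price, Q₁ = 12976.00/16.22 = 800.000 and Q₂ = 9457.88/16.22 = 583.100 (equivalently, work directly with expenditure since P cancels).
Midpoint %ΔQ = (9457.88 − 12976.00)/11216.94 = -0.31364; midpoint %ΔI = (60780 − 47800)/54290 = 0.23909.
η = -0.31364 / 0.23909 = -1.312.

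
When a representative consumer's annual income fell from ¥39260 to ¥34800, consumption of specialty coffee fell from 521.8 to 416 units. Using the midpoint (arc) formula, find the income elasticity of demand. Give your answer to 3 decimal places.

1.873

ΔQ = 416 − 521.8 = -105.8; midpoint Q̄ = (521.8 + 416)/2 = 468.9.
ΔI = 34800 − 39260 = -4460; midpoint Ī = (39260 + 34800)/2 = 37030.
η = (ΔQ/Q̄) ÷ (ΔI/Ī) = (-105.8/468.9) ÷ (-4460/37030) = 1.873.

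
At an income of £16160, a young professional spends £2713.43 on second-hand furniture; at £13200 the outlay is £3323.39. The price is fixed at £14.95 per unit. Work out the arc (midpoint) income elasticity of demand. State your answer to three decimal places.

-1.002

With a constant price, Q₁ = 2713.43/14.95 = 181.500 and Q₂ = 3323.39/14.95 = 222.300 (equivalently, work directly with expenditure since P cancels).
Midpoint %ΔQ = (3323.39 − 2713.43)/3018.41 = 0.20208; midpoint %ΔI = (13200 − 16160)/14680 = -0.20163.
η = 0.20208 / -0.20163 = -1.002.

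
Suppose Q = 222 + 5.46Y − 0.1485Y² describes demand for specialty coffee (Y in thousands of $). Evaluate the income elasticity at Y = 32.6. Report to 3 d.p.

-0.568

At Y = 32.6: Q = 242.1761.
dQ/dY = 5.46 − 0.297Y = -4.22220.
η = (dQ/dY)·(Y/Q) = -4.22220 × (32.6/242.1761) = -0.568.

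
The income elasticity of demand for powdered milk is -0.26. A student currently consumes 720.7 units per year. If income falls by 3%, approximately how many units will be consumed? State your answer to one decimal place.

%ΔQ ≈ η × %ΔI = -0.26 × (-3%) = 0.78%.
New Q ≈ 720.7 × (1 + 0.0078) = 726.3.

726.3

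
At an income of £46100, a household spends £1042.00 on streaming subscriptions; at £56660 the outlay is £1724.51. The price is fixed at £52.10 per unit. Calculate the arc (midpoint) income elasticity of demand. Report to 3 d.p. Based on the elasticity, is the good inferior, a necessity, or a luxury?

With a constant price, Q₁ = 1042.00/52.10 = 20.000 and Q₂ = 1724.51/52.10 = 33.100 (equivalently, work directly with expenditure since P cancels).
Midpoint %ΔQ = (1724.51 − 1042.00)/1383.26 = 0.49341; midpoint %ΔI = (56660 − 46100)/51380 = 0.20553.
η = 0.49341 / 0.20553 = 2.401.
η > 1 ⇒ luxury.

2.401 (luxury)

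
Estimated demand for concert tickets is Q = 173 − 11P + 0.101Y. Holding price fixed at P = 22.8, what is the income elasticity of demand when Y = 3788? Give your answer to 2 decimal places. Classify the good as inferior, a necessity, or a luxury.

1.26 (luxury)

At P = 22.8, Y = 3788: Q = 304.788.
Holding P constant, ∂Q/∂Y = 0.101.
η_Y = (∂Q/∂Y)·(Y/Q) = 0.101 × (3788/304.788) = 1.26.
Since η > 1, this is a luxury.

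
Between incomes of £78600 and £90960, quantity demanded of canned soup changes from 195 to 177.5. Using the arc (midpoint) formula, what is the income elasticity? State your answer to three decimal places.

ΔQ = 177.5 − 195 = -17.5; midpoint Q̄ = (195 + 177.5)/2 = 186.25.
ΔI = 90960 − 78600 = 12360; midpoint Ī = (78600 + 90960)/2 = 84780.
η = (ΔQ/Q̄) ÷ (ΔI/Ī) = (-17.5/186.25) ÷ (12360/84780) = -0.644.

-0.644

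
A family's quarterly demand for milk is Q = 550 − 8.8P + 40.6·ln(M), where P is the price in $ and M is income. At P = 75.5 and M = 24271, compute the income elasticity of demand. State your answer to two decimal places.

0.14

At P = 75.5, M = 24271: Q = 295.540.
Holding P constant, ∂Q/∂M = 40.6/M = 0.00167278.
η_M = (∂Q/∂M)·(M/Q) = 0.00167278 × (24271/295.540) = 0.14.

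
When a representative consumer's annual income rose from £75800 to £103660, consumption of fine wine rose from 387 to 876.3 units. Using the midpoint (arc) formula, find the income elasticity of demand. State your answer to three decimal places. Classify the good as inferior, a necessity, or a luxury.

2.495 (luxury)

ΔQ = 876.3 − 387 = 489.3; midpoint Q̄ = (387 + 876.3)/2 = 631.65.
ΔI = 103660 − 75800 = 27860; midpoint Ī = (75800 + 103660)/2 = 89730.
η = (ΔQ/Q̄) ÷ (ΔI/Ī) = (489.3/631.65) ÷ (27860/89730) = 2.495.
η > 1 ⇒ luxury.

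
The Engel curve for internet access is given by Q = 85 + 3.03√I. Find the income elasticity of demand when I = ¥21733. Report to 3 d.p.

At I = 21733: Q = 531.686.
dQ/dI = 3.03/(2√I) = 0.0102767 at this income.
η = (dQ/dI)·(I/Q) = 0.0102767 × (21733/531.686) = 0.420.

0.420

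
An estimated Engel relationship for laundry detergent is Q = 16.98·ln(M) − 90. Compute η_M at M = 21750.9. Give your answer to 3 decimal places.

At M = 21750.9: Q = 79.586.
dQ/dM = 16.98/M = 0.000780657 at this income.
η = (dQ/dM)·(M/Q) = 0.000780657 × (21750.9/79.586) = 0.213.

0.213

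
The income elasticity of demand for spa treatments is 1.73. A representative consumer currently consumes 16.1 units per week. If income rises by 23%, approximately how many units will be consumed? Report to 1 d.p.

%ΔQ ≈ η × %ΔI = 1.73 × 23% = 39.79%.
New Q ≈ 16.1 × (1 + 0.3979) = 22.5.

22.5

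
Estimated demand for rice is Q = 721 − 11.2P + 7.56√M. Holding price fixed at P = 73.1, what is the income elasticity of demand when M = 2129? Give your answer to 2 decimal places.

At P = 73.1, M = 2129: Q = 251.107.
Holding P constant, ∂Q/∂M = 7.56/(2√M) = 0.0819226.
η_M = (∂Q/∂M)·(M/Q) = 0.0819226 × (2129/251.107) = 0.69.

0.69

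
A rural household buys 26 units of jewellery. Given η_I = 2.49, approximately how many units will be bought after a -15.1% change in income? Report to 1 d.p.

%ΔQ ≈ η × %ΔI = 2.49 × (-15.1%) = -37.599%.
New Q ≈ 26 × (1 − 0.37599) = 16.2.

16.2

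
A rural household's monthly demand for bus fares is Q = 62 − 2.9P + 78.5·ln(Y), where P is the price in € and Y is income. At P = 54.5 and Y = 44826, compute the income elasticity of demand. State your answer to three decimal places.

At P = 54.5, Y = 44826: Q = 744.728.
Holding P constant, ∂Q/∂Y = 78.5/Y = 0.00175122.
η_Y = (∂Q/∂Y)·(Y/Q) = 0.00175122 × (44826/744.728) = 0.105.

0.105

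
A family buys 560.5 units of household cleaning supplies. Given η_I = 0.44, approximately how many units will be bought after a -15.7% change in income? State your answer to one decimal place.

%ΔQ ≈ η × %ΔI = 0.44 × (-15.7%) = -6.908%.
New Q ≈ 560.5 × (1 − 0.06908) = 521.8.

521.8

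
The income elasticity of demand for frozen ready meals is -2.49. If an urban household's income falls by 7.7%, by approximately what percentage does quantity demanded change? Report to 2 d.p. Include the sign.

%ΔQ ≈ η × %ΔI = -2.49 × (-7.7%) = 19.17%.

19.17%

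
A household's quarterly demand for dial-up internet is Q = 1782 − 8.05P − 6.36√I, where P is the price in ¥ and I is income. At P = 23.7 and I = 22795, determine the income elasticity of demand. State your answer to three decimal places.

-0.761

At P = 23.7, I = 22795: Q = 630.981.
Holding P constant, ∂Q/∂I = -6.36/(2√I) = -0.0210624.
η_I = (∂Q/∂I)·(I/Q) = -0.0210624 × (22795/630.981) = -0.761.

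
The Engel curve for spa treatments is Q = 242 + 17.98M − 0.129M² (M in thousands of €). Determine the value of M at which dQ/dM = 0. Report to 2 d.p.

dQ/dM = 17.98 − 0.258M.
The good is inferior where dQ/dM < 0. Setting dQ/dM = 0 gives M = 17.98 / 0.258 = 69.69.

69.69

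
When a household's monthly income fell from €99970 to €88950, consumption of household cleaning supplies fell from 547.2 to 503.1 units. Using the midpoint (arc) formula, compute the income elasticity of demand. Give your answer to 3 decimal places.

ΔQ = 503.1 − 547.2 = -44.1; midpoint Q̄ = (547.2 + 503.1)/2 = 525.15.
ΔI = 88950 − 99970 = -11020; midpoint Ī = (99970 + 88950)/2 = 94460.
η = (ΔQ/Q̄) ÷ (ΔI/Ī) = (-44.1/525.15) ÷ (-11020/94460) = 0.720.

0.720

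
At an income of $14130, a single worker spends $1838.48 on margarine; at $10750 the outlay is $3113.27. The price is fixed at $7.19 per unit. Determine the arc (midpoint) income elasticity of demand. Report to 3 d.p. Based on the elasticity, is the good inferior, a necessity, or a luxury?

-1.895 (inferior good)

With a constant price, Q₁ = 1838.48/7.19 = 255.700 and Q₂ = 3113.27/7.19 = 433.000 (equivalently, work directly with expenditure since P cancels).
Midpoint %ΔQ = (3113.27 − 1838.48)/2475.88 = 0.51488; midpoint %ΔI = (10750 − 14130)/12440 = -0.27170.
η = 0.51488 / -0.27170 = -1.895.
η < 0 ⇒ inferior good.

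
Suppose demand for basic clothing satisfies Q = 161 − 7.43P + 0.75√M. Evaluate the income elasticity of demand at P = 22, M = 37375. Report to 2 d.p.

At P = 22, M = 37375: Q = 142.535.
Holding P constant, ∂Q/∂M = 0.75/(2√M) = 0.00193973.
η_M = (∂Q/∂M)·(M/Q) = 0.00193973 × (37375/142.535) = 0.51.

0.51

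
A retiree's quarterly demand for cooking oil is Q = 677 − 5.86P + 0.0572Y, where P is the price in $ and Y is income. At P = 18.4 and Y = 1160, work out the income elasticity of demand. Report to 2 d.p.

At P = 18.4, Y = 1160: Q = 635.528.
Holding P constant, ∂Q/∂Y = 0.0572.
η_Y = (∂Q/∂Y)·(Y/Q) = 0.0572 × (1160/635.528) = 0.10.

0.10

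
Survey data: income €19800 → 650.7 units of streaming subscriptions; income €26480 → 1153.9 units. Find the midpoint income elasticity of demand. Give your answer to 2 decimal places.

ΔQ = 1153.9 − 650.7 = 503.2; midpoint Q̄ = (650.7 + 1153.9)/2 = 902.3.
ΔI = 26480 − 19800 = 6680; midpoint Ī = (19800 + 26480)/2 = 23140.
η = (ΔQ/Q̄) ÷ (ΔI/Ī) = (503.2/902.3) ÷ (6680/23140) = 1.93.

1.93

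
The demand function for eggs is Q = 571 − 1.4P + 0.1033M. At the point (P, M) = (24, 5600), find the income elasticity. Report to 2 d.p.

0.52

At P = 24, M = 5600: Q = 1115.880.
Holding P constant, ∂Q/∂M = 0.1033.
η_M = (∂Q/∂M)·(M/Q) = 0.1033 × (5600/1115.880) = 0.52.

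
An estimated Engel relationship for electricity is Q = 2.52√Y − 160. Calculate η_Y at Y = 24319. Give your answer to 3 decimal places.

At Y = 24319: Q = 232.983.
dQ/dY = 2.52/(2√Y) = 0.00807975 at this income.
η = (dQ/dY)·(Y/Q) = 0.00807975 × (24319/232.983) = 0.843.

0.843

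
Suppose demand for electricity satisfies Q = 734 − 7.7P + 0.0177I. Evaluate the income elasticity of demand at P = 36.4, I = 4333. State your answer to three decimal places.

0.145

At P = 36.4, I = 4333: Q = 530.414.
Holding P constant, ∂Q/∂I = 0.0177.
η_I = (∂Q/∂I)·(I/Q) = 0.0177 × (4333/530.414) = 0.145.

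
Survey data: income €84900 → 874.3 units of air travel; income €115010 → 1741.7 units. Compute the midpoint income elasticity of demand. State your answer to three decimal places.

2.201

ΔQ = 1741.7 − 874.3 = 867.4; midpoint Q̄ = (874.3 + 1741.7)/2 = 1308.
ΔI = 115010 − 84900 = 30110; midpoint Ī = (84900 + 115010)/2 = 99955.
η = (ΔQ/Q̄) ÷ (ΔI/Ī) = (867.4/1308) ÷ (30110/99955) = 2.201.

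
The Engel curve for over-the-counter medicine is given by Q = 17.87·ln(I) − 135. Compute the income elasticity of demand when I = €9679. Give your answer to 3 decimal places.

At I = 9679: Q = 29.006.
dQ/dI = 17.87/I = 0.00184627 at this income.
η = (dQ/dI)·(I/Q) = 0.00184627 × (9679/29.006) = 0.616.

0.616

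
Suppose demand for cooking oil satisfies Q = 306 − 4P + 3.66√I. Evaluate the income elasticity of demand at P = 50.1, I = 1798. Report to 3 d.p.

0.298

At P = 50.1, I = 1798: Q = 260.794.
Holding P constant, ∂Q/∂I = 3.66/(2√I) = 0.0431575.
η_I = (∂Q/∂I)·(I/Q) = 0.0431575 × (1798/260.794) = 0.298.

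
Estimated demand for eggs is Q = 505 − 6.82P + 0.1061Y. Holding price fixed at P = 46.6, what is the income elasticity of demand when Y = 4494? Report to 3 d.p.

At P = 46.6, Y = 4494: Q = 664.001.
Holding P constant, ∂Q/∂Y = 0.1061.
η_Y = (∂Q/∂Y)·(Y/Q) = 0.1061 × (4494/664.001) = 0.718.

0.718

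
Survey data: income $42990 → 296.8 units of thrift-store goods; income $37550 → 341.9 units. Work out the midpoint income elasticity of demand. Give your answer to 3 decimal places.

ΔQ = 341.9 − 296.8 = 45.1; midpoint Q̄ = (296.8 + 341.9)/2 = 319.35.
ΔI = 37550 − 42990 = -5440; midpoint Ī = (42990 + 37550)/2 = 40270.
η = (ΔQ/Q̄) ÷ (ΔI/Ī) = (45.1/319.35) ÷ (-5440/40270) = -1.045.

-1.045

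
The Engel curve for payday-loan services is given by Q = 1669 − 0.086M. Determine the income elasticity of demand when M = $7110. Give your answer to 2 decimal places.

At M = 7110: Q = 1057.540.
dQ/dM = −0.086.
η = (dQ/dM)·(M/Q) = -0.086 × (7110/1057.540) = -0.58.

-0.58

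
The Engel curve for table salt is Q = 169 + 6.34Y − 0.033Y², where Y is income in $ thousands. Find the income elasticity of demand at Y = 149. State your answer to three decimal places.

-1.366

At Y = 149: Q = 381.0270.
dQ/dY = 6.34 − 0.066Y = -3.49400.
η = (dQ/dY)·(Y/Q) = -3.49400 × (149/381.0270) = -1.366.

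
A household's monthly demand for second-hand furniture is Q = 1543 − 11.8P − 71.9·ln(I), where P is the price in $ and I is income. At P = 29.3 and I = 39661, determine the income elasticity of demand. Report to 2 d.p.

At P = 29.3, I = 39661: Q = 435.974.
Holding P constant, ∂Q/∂I = -71.9/I = -0.00181286.
η_I = (∂Q/∂I)·(I/Q) = -0.00181286 × (39661/435.974) = -0.16.

-0.16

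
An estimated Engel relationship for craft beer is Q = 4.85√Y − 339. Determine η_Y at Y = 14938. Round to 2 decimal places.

At Y = 14938: Q = 253.772.
dQ/dY = 4.85/(2√Y) = 0.0198411 at this income.
η = (dQ/dY)·(Y/Q) = 0.0198411 × (14938/253.772) = 1.17.

1.17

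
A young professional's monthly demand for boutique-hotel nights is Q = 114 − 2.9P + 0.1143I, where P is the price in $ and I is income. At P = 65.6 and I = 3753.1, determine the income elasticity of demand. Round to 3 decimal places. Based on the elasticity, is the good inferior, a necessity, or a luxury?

1.216 (luxury)

At P = 65.6, I = 3753.1: Q = 352.739.
Holding P constant, ∂Q/∂I = 0.1143.
η_I = (∂Q/∂I)·(I/Q) = 0.1143 × (3753.1/352.739) = 1.216.
Since η > 1, this is a luxury.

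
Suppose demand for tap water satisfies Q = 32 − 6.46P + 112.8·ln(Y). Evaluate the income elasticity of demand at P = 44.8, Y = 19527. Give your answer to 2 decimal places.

0.13

At P = 44.8, Y = 19527: Q = 857.006.
Holding P constant, ∂Q/∂Y = 112.8/Y = 0.00577662.
η_Y = (∂Q/∂Y)·(Y/Q) = 0.00577662 × (19527/857.006) = 0.13.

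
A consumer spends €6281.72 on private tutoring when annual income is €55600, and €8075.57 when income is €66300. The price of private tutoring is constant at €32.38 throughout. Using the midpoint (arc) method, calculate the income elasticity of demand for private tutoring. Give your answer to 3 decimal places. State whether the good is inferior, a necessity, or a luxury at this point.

With a constant price, Q₁ = 6281.72/32.38 = 194.000 and Q₂ = 8075.57/32.38 = 249.400 (equivalently, work directly with expenditure since P cancels).
Midpoint %ΔQ = (8075.57 − 6281.72)/7178.65 = 0.24989; midpoint %ΔI = (66300 − 55600)/60950 = 0.17555.
η = 0.24989 / 0.17555 = 1.423.
η > 1 ⇒ luxury.

1.423 (luxury)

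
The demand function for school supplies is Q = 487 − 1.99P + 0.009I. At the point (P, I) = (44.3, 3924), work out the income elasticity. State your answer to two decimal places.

At P = 44.3, I = 3924: Q = 434.159.
Holding P constant, ∂Q/∂I = 0.009.
η_I = (∂Q/∂I)·(I/Q) = 0.009 × (3924/434.159) = 0.08.

0.08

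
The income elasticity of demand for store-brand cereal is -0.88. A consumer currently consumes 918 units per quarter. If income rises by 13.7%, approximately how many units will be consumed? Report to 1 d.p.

807.3

%ΔQ ≈ η × %ΔI = -0.88 × 13.7% = -12.056%.
New Q ≈ 918 × (1 − 0.12056) = 807.3.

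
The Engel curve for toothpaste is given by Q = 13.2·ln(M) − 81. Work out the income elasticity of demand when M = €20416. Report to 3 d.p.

0.264

At M = 20416: Q = 49.998.
dQ/dM = 13.2/M = 0.000646552 at this income.
η = (dQ/dM)·(M/Q) = 0.000646552 × (20416/49.998) = 0.264.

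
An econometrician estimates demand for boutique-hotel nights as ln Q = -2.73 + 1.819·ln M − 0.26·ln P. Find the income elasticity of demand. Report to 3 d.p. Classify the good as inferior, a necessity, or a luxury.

1.819 (luxury)

In a log-linear demand, the coefficient on ln M is the income elasticity.
So η = 1.819.
η > 1 ⇒ luxury.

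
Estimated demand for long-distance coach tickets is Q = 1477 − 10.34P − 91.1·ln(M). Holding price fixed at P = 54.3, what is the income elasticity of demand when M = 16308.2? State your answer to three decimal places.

-2.854

At P = 54.3, M = 16308.2: Q = 31.921.
Holding P constant, ∂Q/∂M = -91.1/M = -0.00558615.
η_M = (∂Q/∂M)·(M/Q) = -0.00558615 × (16308.2/31.921) = -2.854.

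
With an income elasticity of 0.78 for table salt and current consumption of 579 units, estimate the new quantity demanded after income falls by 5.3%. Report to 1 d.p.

555.1

%ΔQ ≈ η × %ΔI = 0.78 × (-5.3%) = -4.134%.
New Q ≈ 579 × (1 − 0.04134) = 555.1.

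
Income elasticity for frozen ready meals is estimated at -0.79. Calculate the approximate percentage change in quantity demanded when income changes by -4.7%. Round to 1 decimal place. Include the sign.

3.7%

%ΔQ ≈ η × %ΔI = -0.79 × (-4.7%) = 3.7%.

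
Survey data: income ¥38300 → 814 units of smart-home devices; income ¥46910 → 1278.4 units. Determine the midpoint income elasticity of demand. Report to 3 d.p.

ΔQ = 1278.4 − 814 = 464.4; midpoint Q̄ = (814 + 1278.4)/2 = 1046.2.
ΔI = 46910 − 38300 = 8610; midpoint Ī = (38300 + 46910)/2 = 42605.
η = (ΔQ/Q̄) ÷ (ΔI/Ī) = (464.4/1046.2) ÷ (8610/42605) = 2.197.

2.197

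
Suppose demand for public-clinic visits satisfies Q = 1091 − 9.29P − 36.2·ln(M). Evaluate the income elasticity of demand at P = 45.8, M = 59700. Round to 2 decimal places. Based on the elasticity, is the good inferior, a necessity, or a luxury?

-0.14 (inferior good)

At P = 45.8, M = 59700: Q = 267.423.
Holding P constant, ∂Q/∂M = -36.2/M = -0.000606365.
η_M = (∂Q/∂M)·(M/Q) = -0.000606365 × (59700/267.423) = -0.14.
Since η < 0, this is an inferior good.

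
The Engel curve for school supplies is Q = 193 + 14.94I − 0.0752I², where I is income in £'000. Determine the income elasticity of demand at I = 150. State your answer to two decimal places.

-1.54

At I = 150: Q = 742.0000.
dQ/dI = 14.94 − 0.1504I = -7.62000.
η = (dQ/dI)·(I/Q) = -7.62000 × (150/742.0000) = -1.54.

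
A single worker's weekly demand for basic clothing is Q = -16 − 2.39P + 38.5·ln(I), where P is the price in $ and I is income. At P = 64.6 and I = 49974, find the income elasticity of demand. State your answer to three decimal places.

0.156

At P = 64.6, I = 49974: Q = 246.147.
Holding P constant, ∂Q/∂I = 38.5/I = 0.000770401.
η_I = (∂Q/∂I)·(I/Q) = 0.000770401 × (49974/246.147) = 0.156.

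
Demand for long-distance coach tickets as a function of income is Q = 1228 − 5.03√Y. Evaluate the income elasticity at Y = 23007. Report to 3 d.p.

-0.820

At Y = 23007: Q = 465.047.
dQ/dY = -5.03/(2√Y) = -0.0165809 at this income.
η = (dQ/dY)·(Y/Q) = -0.0165809 × (23007/465.047) = -0.820.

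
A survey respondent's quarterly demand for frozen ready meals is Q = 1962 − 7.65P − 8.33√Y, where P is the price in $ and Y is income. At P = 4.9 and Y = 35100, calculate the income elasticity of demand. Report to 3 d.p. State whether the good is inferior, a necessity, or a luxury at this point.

-2.144 (inferior good)

At P = 4.9, Y = 35100: Q = 363.890.
Holding P constant, ∂Q/∂Y = -8.33/(2√Y) = -0.0222311.
η_Y = (∂Q/∂Y)·(Y/Q) = -0.0222311 × (35100/363.890) = -2.144.
Since η < 0, this is an inferior good.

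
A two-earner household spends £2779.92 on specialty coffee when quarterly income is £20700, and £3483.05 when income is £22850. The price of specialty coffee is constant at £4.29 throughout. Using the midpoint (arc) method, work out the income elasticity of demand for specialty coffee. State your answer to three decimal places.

2.274

With a constant price, Q₁ = 2779.92/4.29 = 648.000 and Q₂ = 3483.05/4.29 = 811.900 (equivalently, work directly with expenditure since P cancels).
Midpoint %ΔQ = (3483.05 − 2779.92)/3131.49 = 0.22454; midpoint %ΔI = (22850 − 20700)/21775 = 0.09874.
η = 0.22454 / 0.09874 = 2.274.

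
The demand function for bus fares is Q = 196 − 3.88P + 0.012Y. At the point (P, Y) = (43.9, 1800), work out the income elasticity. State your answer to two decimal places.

At P = 43.9, Y = 1800: Q = 47.268.
Holding P constant, ∂Q/∂Y = 0.012.
η_Y = (∂Q/∂Y)·(Y/Q) = 0.012 × (1800/47.268) = 0.46.

0.46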